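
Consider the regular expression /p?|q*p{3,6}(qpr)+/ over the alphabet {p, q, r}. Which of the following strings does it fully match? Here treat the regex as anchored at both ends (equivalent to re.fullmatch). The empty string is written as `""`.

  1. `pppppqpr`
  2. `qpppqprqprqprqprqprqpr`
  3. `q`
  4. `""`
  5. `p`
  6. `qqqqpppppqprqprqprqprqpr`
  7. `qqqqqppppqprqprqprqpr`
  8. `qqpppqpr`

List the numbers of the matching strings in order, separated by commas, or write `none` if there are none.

1 → match
2 → match
3 → no match
4 → match
5 → match
6 → match
7 → match
8 → match

1, 2, 4, 5, 6, 7, 8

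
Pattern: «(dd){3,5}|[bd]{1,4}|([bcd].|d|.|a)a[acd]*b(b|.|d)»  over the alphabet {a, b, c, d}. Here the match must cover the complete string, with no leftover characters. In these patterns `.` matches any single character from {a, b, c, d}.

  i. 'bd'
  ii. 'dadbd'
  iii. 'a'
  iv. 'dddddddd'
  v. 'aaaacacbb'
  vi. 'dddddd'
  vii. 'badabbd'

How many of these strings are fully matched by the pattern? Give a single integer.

5

i → match
ii → match
iii → no match
iv → match
v → match
vi → match
vii → no match
Total matched: 5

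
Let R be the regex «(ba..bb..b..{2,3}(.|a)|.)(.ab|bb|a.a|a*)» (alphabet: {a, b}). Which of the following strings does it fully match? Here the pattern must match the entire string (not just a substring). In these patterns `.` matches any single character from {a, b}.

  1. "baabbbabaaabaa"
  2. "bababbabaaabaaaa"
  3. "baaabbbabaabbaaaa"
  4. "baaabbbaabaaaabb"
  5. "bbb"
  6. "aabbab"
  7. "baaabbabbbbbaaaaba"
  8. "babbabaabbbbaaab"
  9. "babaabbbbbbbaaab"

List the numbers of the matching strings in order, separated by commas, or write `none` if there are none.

1 → no match
2 → no match
3 → match
4 → no match
5. "bbb" → match
6. "aabbab" → no match
7 → no match
8 → no match
9 → no match

3, 5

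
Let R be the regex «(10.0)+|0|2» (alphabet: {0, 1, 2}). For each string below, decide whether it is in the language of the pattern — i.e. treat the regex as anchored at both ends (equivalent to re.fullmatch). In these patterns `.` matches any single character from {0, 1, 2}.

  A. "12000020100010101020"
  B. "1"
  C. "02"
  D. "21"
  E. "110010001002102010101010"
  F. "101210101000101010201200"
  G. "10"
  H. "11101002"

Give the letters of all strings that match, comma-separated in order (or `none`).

A → no match
B. "1" → no match
C. "02" → no match
D. "21" → no match
E → no match
F → no match
G. "10" → no match
H. "11101002" → no match

none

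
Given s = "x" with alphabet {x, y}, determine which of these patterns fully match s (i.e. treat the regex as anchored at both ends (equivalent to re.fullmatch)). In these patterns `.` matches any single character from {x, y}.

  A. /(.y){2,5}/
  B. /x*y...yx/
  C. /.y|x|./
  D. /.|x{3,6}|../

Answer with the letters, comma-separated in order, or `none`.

A → no match — must end with "y"
B → no match — must end with "yx"
C → match
D → match

C, D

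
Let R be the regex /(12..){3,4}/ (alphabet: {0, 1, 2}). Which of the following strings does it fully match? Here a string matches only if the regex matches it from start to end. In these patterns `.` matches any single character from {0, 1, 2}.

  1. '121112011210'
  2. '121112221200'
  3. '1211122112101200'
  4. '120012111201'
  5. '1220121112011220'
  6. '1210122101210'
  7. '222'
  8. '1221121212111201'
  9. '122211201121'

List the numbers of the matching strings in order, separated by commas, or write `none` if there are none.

1 → match
2 → match
3 → match
4 → match
5 → match
6 → no match
7 → no match — must start with '12'
8 → match
9 → no match

1, 2, 3, 4, 5, 8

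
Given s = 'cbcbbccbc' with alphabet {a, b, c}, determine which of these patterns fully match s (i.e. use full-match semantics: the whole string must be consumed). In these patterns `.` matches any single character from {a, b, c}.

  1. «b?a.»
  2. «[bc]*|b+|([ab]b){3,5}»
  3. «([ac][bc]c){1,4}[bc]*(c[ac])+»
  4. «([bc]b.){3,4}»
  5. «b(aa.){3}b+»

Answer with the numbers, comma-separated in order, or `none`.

1 → no match
2 → match
3 → no match
4 → match
5 → no match — must start with 'baa'

2, 4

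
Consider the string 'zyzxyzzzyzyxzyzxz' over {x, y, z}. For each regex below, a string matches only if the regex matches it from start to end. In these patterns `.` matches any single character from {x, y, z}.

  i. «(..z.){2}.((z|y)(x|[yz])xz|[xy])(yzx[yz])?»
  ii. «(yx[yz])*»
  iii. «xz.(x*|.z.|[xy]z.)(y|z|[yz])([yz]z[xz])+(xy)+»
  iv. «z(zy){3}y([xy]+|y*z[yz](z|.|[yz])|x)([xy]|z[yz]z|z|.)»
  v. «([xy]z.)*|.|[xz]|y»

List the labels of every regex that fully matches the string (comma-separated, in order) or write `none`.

i

i → match
ii → no match
iii → no match — must start with 'xz'
iv → no match — must start with 'zzy'
v → no match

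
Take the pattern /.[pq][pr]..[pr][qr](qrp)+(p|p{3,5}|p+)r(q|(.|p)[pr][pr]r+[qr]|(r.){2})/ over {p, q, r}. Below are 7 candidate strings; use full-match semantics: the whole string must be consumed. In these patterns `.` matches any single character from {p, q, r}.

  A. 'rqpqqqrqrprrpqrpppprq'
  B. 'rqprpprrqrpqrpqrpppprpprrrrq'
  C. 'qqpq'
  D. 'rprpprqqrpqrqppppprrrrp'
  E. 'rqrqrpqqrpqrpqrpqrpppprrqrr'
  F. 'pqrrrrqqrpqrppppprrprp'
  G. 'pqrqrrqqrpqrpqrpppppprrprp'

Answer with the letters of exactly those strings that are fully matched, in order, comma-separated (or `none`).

E, F, G

A → no match
B → no match
C → no match
D → no match
E → match
F → match
G → match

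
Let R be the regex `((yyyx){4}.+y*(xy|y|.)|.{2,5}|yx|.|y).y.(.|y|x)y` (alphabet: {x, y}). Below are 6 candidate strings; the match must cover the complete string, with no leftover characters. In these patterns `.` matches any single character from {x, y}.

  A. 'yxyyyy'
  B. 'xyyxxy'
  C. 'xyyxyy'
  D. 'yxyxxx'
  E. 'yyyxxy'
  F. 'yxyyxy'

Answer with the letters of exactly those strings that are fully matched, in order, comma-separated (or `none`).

A, B, C, E, F

A → match
B → match
C → match
D → no match — must end with 'y'
E → match
F → match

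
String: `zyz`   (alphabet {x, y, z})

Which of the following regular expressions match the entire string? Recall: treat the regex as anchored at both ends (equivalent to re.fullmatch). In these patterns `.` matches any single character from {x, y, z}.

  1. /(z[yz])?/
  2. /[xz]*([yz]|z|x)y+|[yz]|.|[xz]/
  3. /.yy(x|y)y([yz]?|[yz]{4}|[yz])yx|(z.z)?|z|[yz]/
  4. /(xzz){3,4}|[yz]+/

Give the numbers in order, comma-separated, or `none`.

1 → no match
2 → no match
3 → match
4 → match

3, 4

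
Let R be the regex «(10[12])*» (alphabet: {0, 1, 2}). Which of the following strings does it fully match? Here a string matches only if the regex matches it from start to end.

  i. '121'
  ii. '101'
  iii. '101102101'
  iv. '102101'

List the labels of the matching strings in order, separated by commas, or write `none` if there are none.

ii, iii, iv

i. '121' → no match
ii. '101' → match
iii. '101102101' → match
iv. '102101' → match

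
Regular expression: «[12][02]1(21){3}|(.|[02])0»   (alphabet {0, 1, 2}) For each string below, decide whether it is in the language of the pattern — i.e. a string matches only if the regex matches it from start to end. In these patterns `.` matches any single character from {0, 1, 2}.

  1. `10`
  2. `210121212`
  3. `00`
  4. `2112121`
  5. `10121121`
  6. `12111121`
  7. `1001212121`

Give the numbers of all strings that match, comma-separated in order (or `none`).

1, 3

1. `10` → match
2. `210121212` → no match
3. `00` → match
4. `2112121` → no match
5. `10121121` → no match
6. `12111121` → no match
7. `1001212121` → no match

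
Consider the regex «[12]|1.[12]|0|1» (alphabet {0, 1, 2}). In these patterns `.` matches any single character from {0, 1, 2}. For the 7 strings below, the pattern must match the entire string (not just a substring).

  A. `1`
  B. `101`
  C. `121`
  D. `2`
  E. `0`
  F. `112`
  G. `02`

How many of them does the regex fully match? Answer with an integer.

A → match
B → match
C → match
D → match
E → match
F → match
G → no match
Total matched: 6

6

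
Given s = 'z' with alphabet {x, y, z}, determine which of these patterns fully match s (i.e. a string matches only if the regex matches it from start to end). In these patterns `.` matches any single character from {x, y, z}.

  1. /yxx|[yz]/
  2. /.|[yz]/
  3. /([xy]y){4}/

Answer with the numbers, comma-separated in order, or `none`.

1 → match
2 → match
3 → no match — must end with 'y'

1, 2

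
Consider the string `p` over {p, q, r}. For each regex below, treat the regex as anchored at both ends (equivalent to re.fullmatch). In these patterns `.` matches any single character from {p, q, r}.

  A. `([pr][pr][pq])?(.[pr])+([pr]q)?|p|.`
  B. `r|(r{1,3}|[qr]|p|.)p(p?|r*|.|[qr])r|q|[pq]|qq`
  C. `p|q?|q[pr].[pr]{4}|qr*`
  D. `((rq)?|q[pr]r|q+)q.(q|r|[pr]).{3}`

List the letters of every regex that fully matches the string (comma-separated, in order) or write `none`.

A, B, C

A → match
B → match
C → match
D → no match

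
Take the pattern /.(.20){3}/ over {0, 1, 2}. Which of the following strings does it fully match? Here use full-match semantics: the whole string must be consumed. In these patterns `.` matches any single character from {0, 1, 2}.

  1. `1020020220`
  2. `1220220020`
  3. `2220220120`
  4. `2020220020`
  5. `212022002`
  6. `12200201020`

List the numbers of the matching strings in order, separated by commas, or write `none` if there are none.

1, 2, 3, 4

1 → match
2 → match
3 → match
4 → match
5 → no match — must end with `20`
6 → no match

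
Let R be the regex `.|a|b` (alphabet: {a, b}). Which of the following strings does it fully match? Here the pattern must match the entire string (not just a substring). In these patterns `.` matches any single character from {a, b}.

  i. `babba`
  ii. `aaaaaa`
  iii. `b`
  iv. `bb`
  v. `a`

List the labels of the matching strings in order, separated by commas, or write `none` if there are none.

i → no match
ii → no match
iii → match
iv → no match
v → match

iii, v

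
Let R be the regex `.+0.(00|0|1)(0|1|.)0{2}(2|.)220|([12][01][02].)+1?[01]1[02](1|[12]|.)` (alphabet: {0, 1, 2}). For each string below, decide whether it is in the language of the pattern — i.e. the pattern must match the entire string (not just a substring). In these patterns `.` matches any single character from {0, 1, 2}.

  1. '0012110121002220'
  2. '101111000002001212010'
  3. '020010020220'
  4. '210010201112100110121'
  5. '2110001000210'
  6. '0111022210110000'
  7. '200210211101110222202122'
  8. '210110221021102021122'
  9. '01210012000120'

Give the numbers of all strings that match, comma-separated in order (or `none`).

none

1 → no match
2 → no match
3 → no match
4 → no match
5 → no match
6 → no match
7 → no match
8 → no match
9 → no match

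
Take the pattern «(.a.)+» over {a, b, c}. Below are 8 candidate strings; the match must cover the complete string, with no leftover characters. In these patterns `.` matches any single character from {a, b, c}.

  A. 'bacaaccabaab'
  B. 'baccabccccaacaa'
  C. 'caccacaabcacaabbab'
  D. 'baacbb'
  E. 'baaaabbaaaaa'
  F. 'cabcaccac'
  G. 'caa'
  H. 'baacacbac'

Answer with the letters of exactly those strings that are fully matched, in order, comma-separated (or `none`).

A, C, E, F, G, H

A → match
B → no match
C → match
D → no match
E → match
F → match
G → match
H → match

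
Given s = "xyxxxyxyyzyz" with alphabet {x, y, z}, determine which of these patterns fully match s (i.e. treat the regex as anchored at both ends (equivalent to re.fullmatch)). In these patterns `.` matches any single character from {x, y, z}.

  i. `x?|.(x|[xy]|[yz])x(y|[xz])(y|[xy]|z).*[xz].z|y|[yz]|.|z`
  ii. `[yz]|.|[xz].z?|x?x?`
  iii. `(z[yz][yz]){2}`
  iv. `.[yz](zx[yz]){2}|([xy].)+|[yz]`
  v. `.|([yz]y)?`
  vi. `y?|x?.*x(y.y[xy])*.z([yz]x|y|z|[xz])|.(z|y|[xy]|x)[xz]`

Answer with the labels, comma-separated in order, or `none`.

i → match
ii → no match
iii → no match — must start with "z"
iv → match
v → no match
vi → no match

i, iv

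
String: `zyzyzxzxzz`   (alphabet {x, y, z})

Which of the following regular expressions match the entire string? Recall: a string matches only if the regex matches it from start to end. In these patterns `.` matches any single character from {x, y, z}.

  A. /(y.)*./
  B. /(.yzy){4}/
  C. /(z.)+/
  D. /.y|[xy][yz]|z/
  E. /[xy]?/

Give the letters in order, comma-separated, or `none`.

C

A → no match
B → no match — must end with `yzy`
C → match
D → no match
E → no match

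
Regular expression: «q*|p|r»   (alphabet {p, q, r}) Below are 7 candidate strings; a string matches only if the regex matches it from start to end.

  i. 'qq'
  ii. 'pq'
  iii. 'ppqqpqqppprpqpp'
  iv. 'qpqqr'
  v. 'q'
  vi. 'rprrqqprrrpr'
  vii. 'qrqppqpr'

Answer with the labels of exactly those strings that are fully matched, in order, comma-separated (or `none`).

i → match
ii → no match
iii → no match
iv → no match
v → match
vi → no match
vii → no match

i, v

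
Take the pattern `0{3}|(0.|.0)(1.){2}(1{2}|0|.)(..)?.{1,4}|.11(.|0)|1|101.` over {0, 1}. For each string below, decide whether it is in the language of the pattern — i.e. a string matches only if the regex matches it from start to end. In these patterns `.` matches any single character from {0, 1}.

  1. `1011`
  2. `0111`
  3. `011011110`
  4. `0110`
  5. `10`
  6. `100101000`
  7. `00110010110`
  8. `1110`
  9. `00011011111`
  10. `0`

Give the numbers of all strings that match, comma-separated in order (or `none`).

1, 2, 3, 4, 8

1 → match
2 → match
3 → match
4 → match
5 → no match
6 → no match
7 → no match
8 → match
9 → no match
10 → no match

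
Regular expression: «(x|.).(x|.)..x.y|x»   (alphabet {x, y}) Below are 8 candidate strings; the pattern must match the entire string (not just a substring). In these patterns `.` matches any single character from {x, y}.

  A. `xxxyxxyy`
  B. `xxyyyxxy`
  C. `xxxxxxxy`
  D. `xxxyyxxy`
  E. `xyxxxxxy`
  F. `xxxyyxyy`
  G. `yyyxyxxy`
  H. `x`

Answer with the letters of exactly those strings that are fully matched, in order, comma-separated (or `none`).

A, B, C, D, E, F, G, H

A → match
B → match
C → match
D → match
E → match
F → match
G → match
H → match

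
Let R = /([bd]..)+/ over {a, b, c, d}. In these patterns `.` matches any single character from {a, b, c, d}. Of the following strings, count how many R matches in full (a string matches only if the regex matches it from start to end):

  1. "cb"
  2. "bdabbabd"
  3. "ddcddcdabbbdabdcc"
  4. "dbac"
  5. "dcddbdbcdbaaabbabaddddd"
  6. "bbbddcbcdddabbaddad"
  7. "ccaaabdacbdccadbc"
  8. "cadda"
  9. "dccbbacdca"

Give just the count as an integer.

0

1 → no match
2 → no match
3 → no match
4 → no match
5 → no match
6 → no match
7 → no match
8 → no match
9 → no match
Total matched: 0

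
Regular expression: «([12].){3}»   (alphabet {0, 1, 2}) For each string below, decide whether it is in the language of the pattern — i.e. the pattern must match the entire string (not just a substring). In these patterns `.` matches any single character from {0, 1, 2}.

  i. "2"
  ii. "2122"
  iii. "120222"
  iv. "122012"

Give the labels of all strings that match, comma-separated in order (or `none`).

i → no match
ii → no match
iii → no match
iv → match

iv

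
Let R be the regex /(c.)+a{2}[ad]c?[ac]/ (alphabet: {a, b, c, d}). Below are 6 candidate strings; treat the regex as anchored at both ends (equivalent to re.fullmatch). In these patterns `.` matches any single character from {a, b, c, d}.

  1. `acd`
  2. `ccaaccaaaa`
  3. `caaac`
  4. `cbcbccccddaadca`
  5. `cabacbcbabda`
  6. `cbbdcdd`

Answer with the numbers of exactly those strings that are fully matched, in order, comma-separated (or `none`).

none

1. `acd` → no match — must start with `c`
2. `ccaaccaaaa` → no match
3. `caaac` → no match
4 → no match
5. `cabacbcbabda` → no match
6. `cbbdcdd` → no match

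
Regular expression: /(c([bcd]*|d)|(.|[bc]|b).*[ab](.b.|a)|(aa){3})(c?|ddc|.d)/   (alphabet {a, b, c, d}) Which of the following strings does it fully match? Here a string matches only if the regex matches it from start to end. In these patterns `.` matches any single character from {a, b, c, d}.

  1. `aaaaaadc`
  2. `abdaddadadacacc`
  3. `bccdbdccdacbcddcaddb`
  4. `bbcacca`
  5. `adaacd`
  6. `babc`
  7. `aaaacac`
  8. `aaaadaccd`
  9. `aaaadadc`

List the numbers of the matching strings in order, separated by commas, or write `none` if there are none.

5

1. `aaaaaadc` → no match
2 → no match
3 → no match
4. `bbcacca` → no match
5. `adaacd` → match
6. `babc` → no match
7. `aaaacac` → no match
8. `aaaadaccd` → no match
9. `aaaadadc` → no match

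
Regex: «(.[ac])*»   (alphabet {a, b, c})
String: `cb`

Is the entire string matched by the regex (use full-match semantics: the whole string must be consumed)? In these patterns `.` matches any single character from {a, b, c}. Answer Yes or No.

No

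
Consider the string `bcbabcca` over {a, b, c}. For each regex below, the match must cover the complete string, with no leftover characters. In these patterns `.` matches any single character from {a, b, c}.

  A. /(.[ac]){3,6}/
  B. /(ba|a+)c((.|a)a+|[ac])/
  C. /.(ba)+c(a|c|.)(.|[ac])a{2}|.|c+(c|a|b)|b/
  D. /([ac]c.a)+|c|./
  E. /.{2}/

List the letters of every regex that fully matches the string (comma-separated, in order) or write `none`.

A

A → match
B → no match
C → no match
D → no match
E → no match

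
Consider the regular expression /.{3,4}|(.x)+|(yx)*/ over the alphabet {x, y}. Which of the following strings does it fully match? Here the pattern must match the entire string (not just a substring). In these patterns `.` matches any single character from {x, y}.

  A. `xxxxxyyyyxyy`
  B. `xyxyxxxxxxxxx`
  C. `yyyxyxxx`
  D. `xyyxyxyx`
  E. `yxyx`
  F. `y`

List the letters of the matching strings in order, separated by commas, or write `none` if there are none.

E

A → no match
B → no match
C → no match
D → no match
E → match
F → no match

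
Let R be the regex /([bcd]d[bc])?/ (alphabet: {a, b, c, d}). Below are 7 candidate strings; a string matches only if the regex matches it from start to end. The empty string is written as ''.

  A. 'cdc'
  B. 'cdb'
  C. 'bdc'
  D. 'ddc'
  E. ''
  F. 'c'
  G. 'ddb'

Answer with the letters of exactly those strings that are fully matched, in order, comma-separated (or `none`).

A, B, C, D, E, G

A → match
B → match
C → match
D → match
E → match
F → no match
G → match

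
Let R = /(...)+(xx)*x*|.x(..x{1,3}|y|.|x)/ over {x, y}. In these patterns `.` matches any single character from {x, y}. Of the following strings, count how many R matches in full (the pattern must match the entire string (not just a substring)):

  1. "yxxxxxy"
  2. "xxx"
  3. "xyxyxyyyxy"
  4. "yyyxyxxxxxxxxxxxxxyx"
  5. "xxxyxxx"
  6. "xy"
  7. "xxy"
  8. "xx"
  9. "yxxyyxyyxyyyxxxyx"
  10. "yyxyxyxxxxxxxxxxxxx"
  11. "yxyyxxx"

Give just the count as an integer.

1 → no match
2 → match
3 → no match
4 → no match
5 → match
6 → no match
7 → match
8 → no match
9 → no match
10 → match
11 → match
Total matched: 5

5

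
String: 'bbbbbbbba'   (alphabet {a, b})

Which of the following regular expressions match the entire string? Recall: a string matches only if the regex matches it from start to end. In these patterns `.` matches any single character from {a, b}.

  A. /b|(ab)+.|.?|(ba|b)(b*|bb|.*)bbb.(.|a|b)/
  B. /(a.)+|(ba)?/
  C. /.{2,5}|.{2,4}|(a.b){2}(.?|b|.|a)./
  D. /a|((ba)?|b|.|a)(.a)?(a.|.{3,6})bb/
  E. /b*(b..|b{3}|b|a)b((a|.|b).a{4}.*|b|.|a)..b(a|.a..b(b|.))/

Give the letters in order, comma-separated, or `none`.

A, E

A → match
B → no match
C → no match
D → no match
E → match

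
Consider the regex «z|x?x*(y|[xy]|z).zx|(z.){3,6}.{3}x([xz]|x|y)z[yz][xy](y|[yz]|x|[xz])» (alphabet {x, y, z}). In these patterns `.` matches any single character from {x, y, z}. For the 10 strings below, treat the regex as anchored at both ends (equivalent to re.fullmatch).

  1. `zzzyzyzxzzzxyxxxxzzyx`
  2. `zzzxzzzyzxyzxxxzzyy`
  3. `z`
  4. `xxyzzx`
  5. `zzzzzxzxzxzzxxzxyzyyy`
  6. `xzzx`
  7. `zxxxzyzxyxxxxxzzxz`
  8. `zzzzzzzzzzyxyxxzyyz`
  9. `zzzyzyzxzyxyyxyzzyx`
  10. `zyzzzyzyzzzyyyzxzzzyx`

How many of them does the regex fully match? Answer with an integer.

1 → match
2 → match
3. `z` → match
4. `xxyzzx` → match
5 → match
6. `xzzx` → match
7 → no match
8 → match
9 → match
10 → match
Total matched: 9

9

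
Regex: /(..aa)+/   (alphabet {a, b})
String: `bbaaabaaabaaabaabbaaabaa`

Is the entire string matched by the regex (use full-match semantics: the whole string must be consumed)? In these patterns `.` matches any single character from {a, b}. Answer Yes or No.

Yes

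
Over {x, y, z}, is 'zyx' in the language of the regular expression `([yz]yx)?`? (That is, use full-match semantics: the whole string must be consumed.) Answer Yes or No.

Yes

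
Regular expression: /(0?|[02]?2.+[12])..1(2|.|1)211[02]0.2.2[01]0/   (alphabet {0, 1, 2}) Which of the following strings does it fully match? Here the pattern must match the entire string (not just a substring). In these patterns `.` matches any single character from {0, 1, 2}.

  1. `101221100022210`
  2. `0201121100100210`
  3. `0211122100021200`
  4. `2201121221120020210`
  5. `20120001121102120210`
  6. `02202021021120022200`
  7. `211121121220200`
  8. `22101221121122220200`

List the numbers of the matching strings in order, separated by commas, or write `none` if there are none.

1, 4, 6

1 → match
2 → no match
3 → no match
4 → match
5 → no match
6 → match
7 → no match
8 → no match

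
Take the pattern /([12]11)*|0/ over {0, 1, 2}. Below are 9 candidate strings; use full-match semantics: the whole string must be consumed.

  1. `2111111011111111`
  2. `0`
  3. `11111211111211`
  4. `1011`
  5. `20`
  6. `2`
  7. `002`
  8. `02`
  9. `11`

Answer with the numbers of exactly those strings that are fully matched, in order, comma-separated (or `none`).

1 → no match
2 → match
3 → no match
4 → no match
5 → no match
6 → no match
7 → no match
8 → no match
9 → no match

2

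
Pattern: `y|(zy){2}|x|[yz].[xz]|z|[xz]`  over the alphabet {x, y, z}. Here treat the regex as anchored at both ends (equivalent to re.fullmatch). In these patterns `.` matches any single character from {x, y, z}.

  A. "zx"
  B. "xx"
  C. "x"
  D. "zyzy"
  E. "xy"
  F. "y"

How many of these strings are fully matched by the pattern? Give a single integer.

3

A → no match
B → no match
C → match
D → match
E → no match
F → match
Total matched: 3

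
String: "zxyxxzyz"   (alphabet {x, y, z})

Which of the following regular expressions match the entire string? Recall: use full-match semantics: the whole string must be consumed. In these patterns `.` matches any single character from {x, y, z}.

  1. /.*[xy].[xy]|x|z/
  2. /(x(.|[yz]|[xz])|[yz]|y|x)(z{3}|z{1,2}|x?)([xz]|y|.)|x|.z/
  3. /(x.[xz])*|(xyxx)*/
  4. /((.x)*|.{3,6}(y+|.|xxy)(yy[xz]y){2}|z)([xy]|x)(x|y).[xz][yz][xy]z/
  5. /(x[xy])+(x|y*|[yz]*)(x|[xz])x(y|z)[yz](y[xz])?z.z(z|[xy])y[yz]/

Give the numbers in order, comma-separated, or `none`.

1 → no match
2 → no match
3 → no match
4 → match
5 → no match — must start with "x"

4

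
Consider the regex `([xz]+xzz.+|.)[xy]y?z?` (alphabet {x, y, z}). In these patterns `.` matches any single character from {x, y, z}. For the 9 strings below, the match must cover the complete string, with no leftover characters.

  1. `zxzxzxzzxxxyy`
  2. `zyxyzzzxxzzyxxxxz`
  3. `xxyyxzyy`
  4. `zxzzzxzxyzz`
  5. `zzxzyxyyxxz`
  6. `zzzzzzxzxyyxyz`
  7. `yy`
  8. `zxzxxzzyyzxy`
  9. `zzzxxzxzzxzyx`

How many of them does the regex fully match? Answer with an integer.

4

1 → match
2 → no match
3 → no match
4 → no match
5 → no match
6 → no match
7 → match
8 → match
9 → match
Total matched: 4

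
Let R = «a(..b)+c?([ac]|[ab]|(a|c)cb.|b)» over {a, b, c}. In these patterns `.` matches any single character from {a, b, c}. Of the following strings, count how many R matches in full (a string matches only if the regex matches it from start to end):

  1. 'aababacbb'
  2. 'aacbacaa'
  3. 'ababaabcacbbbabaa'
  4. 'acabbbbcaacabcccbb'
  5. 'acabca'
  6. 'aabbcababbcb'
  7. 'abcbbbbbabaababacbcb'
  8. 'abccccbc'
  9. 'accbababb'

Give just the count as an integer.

2

1 → no match
2 → no match
3 → no match
4 → no match
5 → match
6 → match
7 → no match
8 → no match
9 → no match
Total matched: 2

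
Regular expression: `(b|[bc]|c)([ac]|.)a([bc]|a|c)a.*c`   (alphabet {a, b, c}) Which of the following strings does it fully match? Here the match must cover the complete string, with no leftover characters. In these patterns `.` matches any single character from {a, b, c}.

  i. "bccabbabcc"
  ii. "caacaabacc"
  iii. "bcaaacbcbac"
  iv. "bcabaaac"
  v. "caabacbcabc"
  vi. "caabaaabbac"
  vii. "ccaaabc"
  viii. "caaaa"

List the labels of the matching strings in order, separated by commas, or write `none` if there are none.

ii, iii, iv, v, vi, vii

i → no match
ii → match
iii → match
iv → match
v → match
vi → match
vii → match
viii → no match — must end with "c"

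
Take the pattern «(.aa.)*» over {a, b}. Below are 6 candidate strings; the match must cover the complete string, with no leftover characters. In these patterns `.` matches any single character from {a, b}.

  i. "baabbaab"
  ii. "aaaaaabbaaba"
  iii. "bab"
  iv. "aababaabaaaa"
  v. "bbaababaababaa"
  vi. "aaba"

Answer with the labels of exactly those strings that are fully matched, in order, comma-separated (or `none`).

i. "baabbaab" → match
ii. "aaaaaabbaaba" → no match
iii. "bab" → no match
iv. "aababaabaaaa" → no match
v → no match
vi. "aaba" → no match

i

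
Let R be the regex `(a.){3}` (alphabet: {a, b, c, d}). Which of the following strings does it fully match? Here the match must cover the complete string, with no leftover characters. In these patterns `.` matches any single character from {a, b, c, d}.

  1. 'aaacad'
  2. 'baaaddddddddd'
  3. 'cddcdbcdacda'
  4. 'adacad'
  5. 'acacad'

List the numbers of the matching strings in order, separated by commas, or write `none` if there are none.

1, 4, 5

1. 'aaacad' → match
2 → no match — must start with 'a'
3. 'cddcdbcdacda' → no match — must start with 'a'
4. 'adacad' → match
5. 'acacad' → match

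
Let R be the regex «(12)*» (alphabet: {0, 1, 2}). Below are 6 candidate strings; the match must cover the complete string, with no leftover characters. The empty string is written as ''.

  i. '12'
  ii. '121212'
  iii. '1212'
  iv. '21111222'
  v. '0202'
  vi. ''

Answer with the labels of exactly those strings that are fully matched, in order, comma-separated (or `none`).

i → match
ii → match
iii → match
iv → no match
v → no match
vi → match

i, ii, iii, vi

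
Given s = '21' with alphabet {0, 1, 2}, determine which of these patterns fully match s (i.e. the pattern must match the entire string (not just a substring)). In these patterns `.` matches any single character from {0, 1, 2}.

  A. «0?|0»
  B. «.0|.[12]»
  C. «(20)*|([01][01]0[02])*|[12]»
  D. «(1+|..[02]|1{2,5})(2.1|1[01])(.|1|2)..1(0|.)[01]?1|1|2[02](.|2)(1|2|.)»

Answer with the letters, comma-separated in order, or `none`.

B

A → no match
B → match
C → no match
D → no match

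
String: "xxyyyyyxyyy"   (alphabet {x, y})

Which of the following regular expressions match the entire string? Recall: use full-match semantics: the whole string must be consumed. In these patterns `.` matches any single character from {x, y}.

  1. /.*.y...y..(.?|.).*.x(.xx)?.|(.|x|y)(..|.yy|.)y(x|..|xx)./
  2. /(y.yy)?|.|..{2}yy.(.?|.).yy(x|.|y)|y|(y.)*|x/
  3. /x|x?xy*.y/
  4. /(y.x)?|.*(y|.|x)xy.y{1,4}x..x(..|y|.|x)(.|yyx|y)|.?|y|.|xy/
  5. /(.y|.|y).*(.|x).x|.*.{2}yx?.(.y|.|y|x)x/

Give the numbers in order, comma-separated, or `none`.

2

1 → no match
2 → match
3 → no match
4 → no match
5 → no match — must end with "x"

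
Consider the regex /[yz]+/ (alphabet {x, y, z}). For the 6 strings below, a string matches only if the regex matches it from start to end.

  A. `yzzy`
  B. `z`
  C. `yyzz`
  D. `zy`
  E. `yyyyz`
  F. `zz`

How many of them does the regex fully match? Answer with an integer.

A → match
B → match
C → match
D → match
E → match
F → match
Total matched: 6

6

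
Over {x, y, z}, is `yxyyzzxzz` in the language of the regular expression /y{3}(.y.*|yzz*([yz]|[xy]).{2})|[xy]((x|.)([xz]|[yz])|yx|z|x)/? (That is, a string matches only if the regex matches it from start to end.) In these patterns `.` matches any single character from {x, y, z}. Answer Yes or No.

No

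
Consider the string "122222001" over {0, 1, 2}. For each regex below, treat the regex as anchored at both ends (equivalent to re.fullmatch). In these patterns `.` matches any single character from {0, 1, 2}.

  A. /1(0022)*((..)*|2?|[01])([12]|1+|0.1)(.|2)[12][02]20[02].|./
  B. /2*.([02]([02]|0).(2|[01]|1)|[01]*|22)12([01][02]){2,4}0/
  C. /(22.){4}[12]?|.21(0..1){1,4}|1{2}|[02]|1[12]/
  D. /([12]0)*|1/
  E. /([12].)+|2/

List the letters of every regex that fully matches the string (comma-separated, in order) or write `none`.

A → match
B → no match — must end with "0"
C → no match
D → no match
E → no match

A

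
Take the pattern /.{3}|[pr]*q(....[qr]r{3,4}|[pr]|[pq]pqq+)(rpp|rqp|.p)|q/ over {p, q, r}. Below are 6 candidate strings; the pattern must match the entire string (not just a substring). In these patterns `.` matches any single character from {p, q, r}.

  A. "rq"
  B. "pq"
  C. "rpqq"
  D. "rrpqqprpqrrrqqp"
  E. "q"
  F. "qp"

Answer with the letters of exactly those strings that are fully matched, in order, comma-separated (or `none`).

A → no match
B → no match
C → no match
D → no match
E → match
F → no match

E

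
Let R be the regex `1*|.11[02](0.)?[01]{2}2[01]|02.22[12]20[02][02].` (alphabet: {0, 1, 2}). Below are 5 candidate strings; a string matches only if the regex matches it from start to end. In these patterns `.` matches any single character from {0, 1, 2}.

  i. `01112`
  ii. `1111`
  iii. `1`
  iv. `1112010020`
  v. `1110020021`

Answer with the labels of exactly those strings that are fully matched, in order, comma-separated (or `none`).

ii, iii, iv, v

i → no match
ii → match
iii → match
iv → match
v → match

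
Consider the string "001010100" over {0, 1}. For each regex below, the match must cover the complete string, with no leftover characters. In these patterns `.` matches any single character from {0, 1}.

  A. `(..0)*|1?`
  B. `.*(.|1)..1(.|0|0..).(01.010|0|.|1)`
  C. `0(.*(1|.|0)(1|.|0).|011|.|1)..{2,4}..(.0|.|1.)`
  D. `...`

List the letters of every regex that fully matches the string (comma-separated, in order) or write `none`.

C

A → no match
B → no match
C → match
D → no match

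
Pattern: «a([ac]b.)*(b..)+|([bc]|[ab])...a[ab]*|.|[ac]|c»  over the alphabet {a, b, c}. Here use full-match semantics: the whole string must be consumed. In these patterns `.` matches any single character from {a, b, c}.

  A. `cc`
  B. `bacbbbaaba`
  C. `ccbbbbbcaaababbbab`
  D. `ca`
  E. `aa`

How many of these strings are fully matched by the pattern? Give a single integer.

0

A → no match
B → no match
C → no match
D → no match
E → no match
Total matched: 0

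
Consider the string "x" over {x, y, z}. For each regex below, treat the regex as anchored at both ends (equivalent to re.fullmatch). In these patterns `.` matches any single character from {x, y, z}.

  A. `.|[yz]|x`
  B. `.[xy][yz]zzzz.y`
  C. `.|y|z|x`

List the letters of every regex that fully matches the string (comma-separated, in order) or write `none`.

A → match
B → no match — must end with "y"
C → match

A, C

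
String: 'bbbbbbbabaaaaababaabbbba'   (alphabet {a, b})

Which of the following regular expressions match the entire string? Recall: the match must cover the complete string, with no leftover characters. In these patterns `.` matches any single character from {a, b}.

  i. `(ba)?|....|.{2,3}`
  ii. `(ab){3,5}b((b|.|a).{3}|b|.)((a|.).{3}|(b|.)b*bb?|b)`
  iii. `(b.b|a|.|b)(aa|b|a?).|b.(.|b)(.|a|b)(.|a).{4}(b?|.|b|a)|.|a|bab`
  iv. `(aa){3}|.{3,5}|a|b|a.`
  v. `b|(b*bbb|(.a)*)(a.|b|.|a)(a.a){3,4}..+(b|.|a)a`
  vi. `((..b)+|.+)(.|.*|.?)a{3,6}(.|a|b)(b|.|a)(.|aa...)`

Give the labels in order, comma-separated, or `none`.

i → no match
ii → no match — must start with 'ab'
iii → no match
iv → no match
v → match
vi → no match

v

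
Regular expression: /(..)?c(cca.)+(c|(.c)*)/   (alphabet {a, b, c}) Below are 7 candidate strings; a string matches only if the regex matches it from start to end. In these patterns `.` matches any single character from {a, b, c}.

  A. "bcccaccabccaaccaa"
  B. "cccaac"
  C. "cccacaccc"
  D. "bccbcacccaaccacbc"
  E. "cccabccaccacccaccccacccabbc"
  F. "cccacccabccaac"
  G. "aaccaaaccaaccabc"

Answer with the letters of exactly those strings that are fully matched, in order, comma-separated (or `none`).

A → no match
B → match
C → match
D → no match
E → no match
F → match
G → no match

B, C, F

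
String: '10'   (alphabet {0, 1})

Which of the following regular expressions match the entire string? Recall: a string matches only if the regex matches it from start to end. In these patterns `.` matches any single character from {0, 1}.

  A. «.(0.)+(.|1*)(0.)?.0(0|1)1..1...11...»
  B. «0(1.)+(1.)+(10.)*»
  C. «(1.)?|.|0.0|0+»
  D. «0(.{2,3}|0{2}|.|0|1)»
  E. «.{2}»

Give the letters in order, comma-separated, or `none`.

C, E

A → no match
B → no match — must start with '01'
C → match
D → no match — must start with '0'
E → match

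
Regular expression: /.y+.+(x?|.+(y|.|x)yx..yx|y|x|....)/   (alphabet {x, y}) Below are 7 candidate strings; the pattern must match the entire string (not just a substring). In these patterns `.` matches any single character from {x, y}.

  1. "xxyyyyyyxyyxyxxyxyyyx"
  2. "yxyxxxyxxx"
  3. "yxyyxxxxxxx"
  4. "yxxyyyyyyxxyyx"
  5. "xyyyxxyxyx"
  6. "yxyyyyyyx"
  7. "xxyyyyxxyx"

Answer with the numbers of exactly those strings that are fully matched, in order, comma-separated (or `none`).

5

1 → no match
2 → no match
3 → no match
4 → no match
5 → match
6 → no match
7 → no match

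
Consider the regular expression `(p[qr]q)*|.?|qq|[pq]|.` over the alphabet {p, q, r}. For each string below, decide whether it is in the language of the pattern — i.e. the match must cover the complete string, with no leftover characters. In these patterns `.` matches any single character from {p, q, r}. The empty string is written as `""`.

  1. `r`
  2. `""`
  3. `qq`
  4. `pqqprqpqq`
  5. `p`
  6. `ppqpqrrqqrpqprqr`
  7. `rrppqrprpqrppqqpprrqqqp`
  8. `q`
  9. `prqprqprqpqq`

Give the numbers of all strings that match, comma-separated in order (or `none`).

1, 2, 3, 4, 5, 8, 9

1 → match
2 → match
3 → match
4 → match
5 → match
6 → no match
7 → no match
8 → match
9 → match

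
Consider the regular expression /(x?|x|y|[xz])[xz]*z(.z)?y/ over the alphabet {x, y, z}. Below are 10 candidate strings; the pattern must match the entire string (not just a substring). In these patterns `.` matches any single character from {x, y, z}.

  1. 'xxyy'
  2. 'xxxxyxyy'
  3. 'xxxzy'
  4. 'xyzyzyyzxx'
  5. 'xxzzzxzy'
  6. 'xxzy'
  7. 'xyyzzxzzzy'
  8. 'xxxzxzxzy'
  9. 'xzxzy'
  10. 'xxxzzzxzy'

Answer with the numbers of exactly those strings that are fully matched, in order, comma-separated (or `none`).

1 → no match
2 → no match
3 → match
4 → no match — must end with 'y'
5 → match
6 → match
7 → no match
8 → match
9 → match
10 → match

3, 5, 6, 8, 9, 10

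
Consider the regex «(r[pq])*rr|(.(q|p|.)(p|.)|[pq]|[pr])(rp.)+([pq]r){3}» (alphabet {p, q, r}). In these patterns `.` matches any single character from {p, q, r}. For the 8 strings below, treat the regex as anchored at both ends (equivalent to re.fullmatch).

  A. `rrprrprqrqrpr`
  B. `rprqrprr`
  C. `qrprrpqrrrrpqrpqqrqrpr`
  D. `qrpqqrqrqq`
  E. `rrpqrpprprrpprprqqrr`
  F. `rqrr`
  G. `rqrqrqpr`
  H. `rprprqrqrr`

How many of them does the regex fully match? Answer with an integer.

A → match
B → match
C → no match
D → no match
E → no match
F → match
G → no match
H → match
Total matched: 4

4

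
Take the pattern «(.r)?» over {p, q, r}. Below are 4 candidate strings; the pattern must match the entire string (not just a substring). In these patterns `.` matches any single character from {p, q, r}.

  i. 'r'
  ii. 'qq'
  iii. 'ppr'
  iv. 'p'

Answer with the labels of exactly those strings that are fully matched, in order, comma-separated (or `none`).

i → no match
ii → no match
iii → no match
iv → no match

none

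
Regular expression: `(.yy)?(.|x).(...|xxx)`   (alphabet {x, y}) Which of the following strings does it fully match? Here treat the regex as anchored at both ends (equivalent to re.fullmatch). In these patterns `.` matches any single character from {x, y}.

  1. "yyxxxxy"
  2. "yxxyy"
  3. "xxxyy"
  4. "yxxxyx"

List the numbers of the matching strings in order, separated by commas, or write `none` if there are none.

1 → no match
2 → match
3 → match
4 → no match

2, 3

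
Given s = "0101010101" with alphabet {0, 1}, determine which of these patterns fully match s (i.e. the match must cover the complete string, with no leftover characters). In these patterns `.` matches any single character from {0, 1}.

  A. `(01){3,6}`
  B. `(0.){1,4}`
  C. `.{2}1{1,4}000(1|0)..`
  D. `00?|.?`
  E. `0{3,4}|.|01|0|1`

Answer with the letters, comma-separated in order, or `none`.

A → match
B → no match
C → no match
D → no match
E → no match

A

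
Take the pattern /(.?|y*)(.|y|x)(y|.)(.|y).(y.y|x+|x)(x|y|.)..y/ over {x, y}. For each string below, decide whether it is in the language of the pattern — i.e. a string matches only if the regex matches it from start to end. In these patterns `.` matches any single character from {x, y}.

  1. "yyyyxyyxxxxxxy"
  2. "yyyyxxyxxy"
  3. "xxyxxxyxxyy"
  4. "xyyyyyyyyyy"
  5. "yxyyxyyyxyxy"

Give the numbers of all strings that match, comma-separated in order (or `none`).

1 → match
2 → match
3 → no match
4 → match
5 → match

1, 2, 4, 5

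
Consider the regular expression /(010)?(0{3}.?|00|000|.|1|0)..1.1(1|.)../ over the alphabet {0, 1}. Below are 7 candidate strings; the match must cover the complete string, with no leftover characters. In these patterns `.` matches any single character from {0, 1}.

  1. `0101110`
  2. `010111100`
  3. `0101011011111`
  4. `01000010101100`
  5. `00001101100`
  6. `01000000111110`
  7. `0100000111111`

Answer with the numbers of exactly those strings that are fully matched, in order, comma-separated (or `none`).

1 → no match
2 → match
3 → no match
4 → match
5 → match
6 → match
7 → match

2, 4, 5, 6, 7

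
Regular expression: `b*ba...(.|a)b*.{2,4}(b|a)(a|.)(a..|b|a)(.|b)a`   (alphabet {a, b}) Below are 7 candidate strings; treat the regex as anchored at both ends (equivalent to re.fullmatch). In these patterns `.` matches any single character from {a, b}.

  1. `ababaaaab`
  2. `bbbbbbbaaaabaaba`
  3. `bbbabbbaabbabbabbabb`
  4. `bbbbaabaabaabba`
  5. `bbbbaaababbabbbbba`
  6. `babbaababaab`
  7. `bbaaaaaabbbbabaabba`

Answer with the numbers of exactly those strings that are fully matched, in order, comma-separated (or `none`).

5

1 → no match — must end with `a`
2 → no match
3 → no match — must end with `a`
4 → no match
5 → match
6 → no match — must end with `a`
7 → no match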